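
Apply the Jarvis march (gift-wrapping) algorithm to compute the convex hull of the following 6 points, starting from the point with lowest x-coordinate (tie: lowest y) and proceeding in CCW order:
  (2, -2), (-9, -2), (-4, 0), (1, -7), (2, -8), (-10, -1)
Hull (CCW) = [(-10, -1), (-9, -2), (2, -8), (2, -2), (-4, 0)]

Jarvis march: at each step, from the current hull vertex p, select the next vertex q as the point such that every other point lies strictly to the left of (or on) the directed line p → q. (Equivalently: for every other point r, the cross product (q − p) × (r − p) ≥ 0.)
Starting point (lowest x, tie lowest y): (-10, -1). Wrap until returning to start. Resulting hull: (-10, -1), (-9, -2), (2, -8), (2, -2), (-4, 0).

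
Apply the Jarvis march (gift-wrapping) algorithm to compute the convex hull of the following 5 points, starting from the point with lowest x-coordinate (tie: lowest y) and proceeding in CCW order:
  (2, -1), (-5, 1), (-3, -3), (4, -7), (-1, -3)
Hull (CCW) = [(-5, 1), (-3, -3), (4, -7), (2, -1)]

Jarvis march: at each step, from the current hull vertex p, select the next vertex q as the point such that every other point lies strictly to the left of (or on) the directed line p → q. (Equivalently: for every other point r, the cross product (q − p) × (r − p) ≥ 0.)
Starting point (lowest x, tie lowest y): (-5, 1). Wrap until returning to start. Resulting hull: (-5, 1), (-3, -3), (4, -7), (2, -1).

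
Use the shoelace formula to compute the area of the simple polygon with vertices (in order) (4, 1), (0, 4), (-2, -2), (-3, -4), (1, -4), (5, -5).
Area = 41

Shoelace formula: Area = (1/2) |Σ_i (x_i · y_{i+1} − x_{i+1} · y_i)| (indices mod n). Compute each cross term:
  (4)(4) − (0)(1) = 16
  (0)(-2) − (-2)(4) = 8
  (-2)(-4) − (-3)(-2) = 2
  (-3)(-4) − (1)(-4) = 16
  (1)(-5) − (5)(-4) = 15
  (5)(1) − (4)(-5) = 25
Sum = 82, so (signed) Area = 82/2 = 41, |Area| = 41.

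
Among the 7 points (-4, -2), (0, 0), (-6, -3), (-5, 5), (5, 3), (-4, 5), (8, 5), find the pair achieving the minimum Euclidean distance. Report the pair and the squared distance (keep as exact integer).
Pair = ((-5, 5), (-4, 5)); squared distance = 1

Compute all C(7, 2) = 21 pairwise squared distances (x_i − x_j)² + (y_i − y_j)². The minimum is 1, attained by the pair ((-5, 5), (-4, 5)).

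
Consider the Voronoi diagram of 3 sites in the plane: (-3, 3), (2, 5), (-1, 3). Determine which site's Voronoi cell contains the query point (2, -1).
Nearest site = (-1, 3)

The Voronoi cell of site s contains exactly those query points closer to s than to any other site. Compute squared distances from q = (2, -1) to each site:
  (-1 − 2)² + (3 − -1)² = 25
  (2 − 2)² + (5 − -1)² = 36
  (-3 − 2)² + (3 − -1)² = 41
Minimum is attained by (-1, 3), so q lies in its Voronoi cell.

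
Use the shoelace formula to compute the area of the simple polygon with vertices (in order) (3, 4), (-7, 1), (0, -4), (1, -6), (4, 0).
Area = 103/2

Shoelace formula: Area = (1/2) |Σ_i (x_i · y_{i+1} − x_{i+1} · y_i)| (indices mod n). Compute each cross term:
  (3)(1) − (-7)(4) = 31
  (-7)(-4) − (0)(1) = 28
  (0)(-6) − (1)(-4) = 4
  (1)(0) − (4)(-6) = 24
  (4)(4) − (3)(0) = 16
Sum = 103, so (signed) Area = 103/2 = 103/2, |Area| = 103/2.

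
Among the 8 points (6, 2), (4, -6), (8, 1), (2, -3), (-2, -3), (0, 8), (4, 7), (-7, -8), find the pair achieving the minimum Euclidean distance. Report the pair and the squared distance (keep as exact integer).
Pair = ((6, 2), (8, 1)); squared distance = 5

Compute all C(8, 2) = 28 pairwise squared distances (x_i − x_j)² + (y_i − y_j)². The minimum is 5, attained by the pair ((6, 2), (8, 1)).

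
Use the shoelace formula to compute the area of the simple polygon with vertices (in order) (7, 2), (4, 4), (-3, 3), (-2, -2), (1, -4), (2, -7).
Area = 60

Shoelace formula: Area = (1/2) |Σ_i (x_i · y_{i+1} − x_{i+1} · y_i)| (indices mod n). Compute each cross term:
  (7)(4) − (4)(2) = 20
  (4)(3) − (-3)(4) = 24
  (-3)(-2) − (-2)(3) = 12
  (-2)(-4) − (1)(-2) = 10
  (1)(-7) − (2)(-4) = 1
  (2)(2) − (7)(-7) = 53
Sum = 120, so (signed) Area = 120/2 = 60, |Area| = 60.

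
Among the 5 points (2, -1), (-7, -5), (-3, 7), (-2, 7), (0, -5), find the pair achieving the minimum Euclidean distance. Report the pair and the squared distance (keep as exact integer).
Pair = ((-3, 7), (-2, 7)); squared distance = 1

Compute all C(5, 2) = 10 pairwise squared distances (x_i − x_j)² + (y_i − y_j)². The minimum is 1, attained by the pair ((-3, 7), (-2, 7)).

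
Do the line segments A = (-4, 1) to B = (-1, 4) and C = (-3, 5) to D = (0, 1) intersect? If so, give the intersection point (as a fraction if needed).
Yes; intersection at (-12/7, 23/7) (t = 16/21 on AB, s = 3/7 on CD)

Parametrize AB as A + t(B − A) = (-4 + 3 t, 1 + 3 t) and CD as C + s(D − C) = (-3 + 3 s, 5 + -4 s). Solve the linear system for (t, s). Determinant = 21 ≠ 0, so a unique intersection of the containing lines exists. Solution: t = 16/21, s = 3/7 — both in [0, 1], so the segments cross. Intersection point: (-12/7, 23/7).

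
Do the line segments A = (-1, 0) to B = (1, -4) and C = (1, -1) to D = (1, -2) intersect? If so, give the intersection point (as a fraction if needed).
No (intersection of containing lines falls outside at least one segment)

Parametrize and solve: t = 1, s = 3. At least one of these is outside [0, 1], so the segments do not intersect.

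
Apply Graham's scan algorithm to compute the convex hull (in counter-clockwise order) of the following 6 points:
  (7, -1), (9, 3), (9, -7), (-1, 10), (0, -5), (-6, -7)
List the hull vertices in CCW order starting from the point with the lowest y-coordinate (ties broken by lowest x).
Hull (CCW) = [(-6, -7), (9, -7), (9, 3), (-1, 10)]

Graham scan procedure:
  1. Find the pivot p₀ = point with lowest y (tie → lowest x): (-6, -7).
  2. Sort the remaining points by polar angle around p₀.
  3. Walk through sorted points, maintaining a stack; pop the top while the last three entries make a non-left turn (cross product ≤ 0).
  4. Final stack is the convex hull in CCW order: (-6, -7), (9, -7), (9, 3), (-1, 10).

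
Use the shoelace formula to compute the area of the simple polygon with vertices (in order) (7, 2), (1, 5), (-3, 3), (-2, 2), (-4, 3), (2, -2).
Area = 73/2

Shoelace formula: Area = (1/2) |Σ_i (x_i · y_{i+1} − x_{i+1} · y_i)| (indices mod n). Compute each cross term:
  (7)(5) − (1)(2) = 33
  (1)(3) − (-3)(5) = 18
  (-3)(2) − (-2)(3) = 0
  (-2)(3) − (-4)(2) = 2
  (-4)(-2) − (2)(3) = 2
  (2)(2) − (7)(-2) = 18
Sum = 73, so (signed) Area = 73/2 = 73/2, |Area| = 73/2.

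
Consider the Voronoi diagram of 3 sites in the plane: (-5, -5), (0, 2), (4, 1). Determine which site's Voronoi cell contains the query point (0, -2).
Nearest site = (0, 2)

The Voronoi cell of site s contains exactly those query points closer to s than to any other site. Compute squared distances from q = (0, -2) to each site:
  (0 − 0)² + (2 − -2)² = 16
  (4 − 0)² + (1 − -2)² = 25
  (-5 − 0)² + (-5 − -2)² = 34
Minimum is attained by (0, 2), so q lies in its Voronoi cell.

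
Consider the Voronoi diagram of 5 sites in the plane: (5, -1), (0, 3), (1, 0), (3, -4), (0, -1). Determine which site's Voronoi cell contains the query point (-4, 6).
Nearest site = (0, 3)

The Voronoi cell of site s contains exactly those query points closer to s than to any other site. Compute squared distances from q = (-4, 6) to each site:
  (0 − -4)² + (3 − 6)² = 25
  (1 − -4)² + (0 − 6)² = 61
  (0 − -4)² + (-1 − 6)² = 65
  (5 − -4)² + (-1 − 6)² = 130
  (3 − -4)² + (-4 − 6)² = 149
Minimum is attained by (0, 3), so q lies in its Voronoi cell.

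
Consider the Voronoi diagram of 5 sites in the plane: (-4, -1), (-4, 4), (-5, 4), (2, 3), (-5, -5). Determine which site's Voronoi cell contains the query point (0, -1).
Nearest site = (-4, -1)

The Voronoi cell of site s contains exactly those query points closer to s than to any other site. Compute squared distances from q = (0, -1) to each site:
  (-4 − 0)² + (-1 − -1)² = 16
  (2 − 0)² + (3 − -1)² = 20
  (-5 − 0)² + (-5 − -1)² = 41
  (-4 − 0)² + (4 − -1)² = 41
  (-5 − 0)² + (4 − -1)² = 50
Minimum is attained by (-4, -1), so q lies in its Voronoi cell.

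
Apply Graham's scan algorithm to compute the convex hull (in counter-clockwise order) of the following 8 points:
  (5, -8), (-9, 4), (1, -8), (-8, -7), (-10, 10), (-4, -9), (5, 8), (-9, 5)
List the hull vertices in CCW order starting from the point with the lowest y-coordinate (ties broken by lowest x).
Hull (CCW) = [(-4, -9), (5, -8), (5, 8), (-10, 10), (-8, -7)]

Graham scan procedure:
  1. Find the pivot p₀ = point with lowest y (tie → lowest x): (-4, -9).
  2. Sort the remaining points by polar angle around p₀.
  3. Walk through sorted points, maintaining a stack; pop the top while the last three entries make a non-left turn (cross product ≤ 0).
  4. Final stack is the convex hull in CCW order: (-4, -9), (5, -8), (5, 8), (-10, 10), (-8, -7).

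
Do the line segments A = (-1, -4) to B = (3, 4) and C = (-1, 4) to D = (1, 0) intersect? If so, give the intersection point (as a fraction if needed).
Yes; intersection at (1, 0) (t = 1/2 on AB, s = 1 on CD)

Parametrize AB as A + t(B − A) = (-1 + 4 t, -4 + 8 t) and CD as C + s(D − C) = (-1 + 2 s, 4 + -4 s). Solve the linear system for (t, s). Determinant = 32 ≠ 0, so a unique intersection of the containing lines exists. Solution: t = 1/2, s = 1 — both in [0, 1], so the segments cross. Intersection point: (1, 0).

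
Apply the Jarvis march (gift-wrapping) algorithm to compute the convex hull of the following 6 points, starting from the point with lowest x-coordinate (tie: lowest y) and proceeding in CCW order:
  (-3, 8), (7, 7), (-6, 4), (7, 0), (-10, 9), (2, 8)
Hull (CCW) = [(-10, 9), (-6, 4), (7, 0), (7, 7), (2, 8)]

Jarvis march: at each step, from the current hull vertex p, select the next vertex q as the point such that every other point lies strictly to the left of (or on) the directed line p → q. (Equivalently: for every other point r, the cross product (q − p) × (r − p) ≥ 0.)
Starting point (lowest x, tie lowest y): (-10, 9). Wrap until returning to start. Resulting hull: (-10, 9), (-6, 4), (7, 0), (7, 7), (2, 8).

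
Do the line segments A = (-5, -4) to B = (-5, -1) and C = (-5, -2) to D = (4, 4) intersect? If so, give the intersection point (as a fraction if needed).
Yes; intersection at (-5, -2) (t = 2/3 on AB, s = 0 on CD)

Parametrize AB as A + t(B − A) = (-5 + 0 t, -4 + 3 t) and CD as C + s(D − C) = (-5 + 9 s, -2 + 6 s). Solve the linear system for (t, s). Determinant = 27 ≠ 0, so a unique intersection of the containing lines exists. Solution: t = 2/3, s = 0 — both in [0, 1], so the segments cross. Intersection point: (-5, -2).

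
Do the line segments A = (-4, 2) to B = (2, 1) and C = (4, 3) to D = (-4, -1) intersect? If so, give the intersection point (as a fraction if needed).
Yes; intersection at (1/2, 5/4) (t = 3/4 on AB, s = 7/16 on CD)

Parametrize AB as A + t(B − A) = (-4 + 6 t, 2 + -1 t) and CD as C + s(D − C) = (4 + -8 s, 3 + -4 s). Solve the linear system for (t, s). Determinant = 32 ≠ 0, so a unique intersection of the containing lines exists. Solution: t = 3/4, s = 7/16 — both in [0, 1], so the segments cross. Intersection point: (1/2, 5/4).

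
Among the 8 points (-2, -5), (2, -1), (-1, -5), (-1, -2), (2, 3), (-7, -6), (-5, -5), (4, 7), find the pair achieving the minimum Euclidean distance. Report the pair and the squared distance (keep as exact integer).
Pair = ((-2, -5), (-1, -5)); squared distance = 1

Compute all C(8, 2) = 28 pairwise squared distances (x_i − x_j)² + (y_i − y_j)². The minimum is 1, attained by the pair ((-2, -5), (-1, -5)).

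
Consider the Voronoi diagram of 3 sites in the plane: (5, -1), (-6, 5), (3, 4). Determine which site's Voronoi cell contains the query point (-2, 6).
Nearest site = (-6, 5)

The Voronoi cell of site s contains exactly those query points closer to s than to any other site. Compute squared distances from q = (-2, 6) to each site:
  (-6 − -2)² + (5 − 6)² = 17
  (3 − -2)² + (4 − 6)² = 29
  (5 − -2)² + (-1 − 6)² = 98
Minimum is attained by (-6, 5), so q lies in its Voronoi cell.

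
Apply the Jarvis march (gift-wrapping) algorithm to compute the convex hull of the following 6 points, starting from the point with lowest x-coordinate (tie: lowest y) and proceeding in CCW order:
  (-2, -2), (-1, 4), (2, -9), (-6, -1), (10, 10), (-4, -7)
Hull (CCW) = [(-6, -1), (-4, -7), (2, -9), (10, 10), (-1, 4)]

Jarvis march: at each step, from the current hull vertex p, select the next vertex q as the point such that every other point lies strictly to the left of (or on) the directed line p → q. (Equivalently: for every other point r, the cross product (q − p) × (r − p) ≥ 0.)
Starting point (lowest x, tie lowest y): (-6, -1). Wrap until returning to start. Resulting hull: (-6, -1), (-4, -7), (2, -9), (10, 10), (-1, 4).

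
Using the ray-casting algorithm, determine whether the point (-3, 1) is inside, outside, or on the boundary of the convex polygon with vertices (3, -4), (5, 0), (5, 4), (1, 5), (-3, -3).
The point (-3, 1) lies strictly outside the polygon

Cast a horizontal ray to the right from the query point and count how many polygon edges it crosses (each edge strictly once or zero times, handled with the usual half-open convention). 
Parity of crossings → even ⇒ outside.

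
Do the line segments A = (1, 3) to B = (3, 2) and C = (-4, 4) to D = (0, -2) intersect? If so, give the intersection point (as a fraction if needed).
No (intersection of containing lines falls outside at least one segment)

Parametrize and solve: t = -13/4, s = -3/8. At least one of these is outside [0, 1], so the segments do not intersect.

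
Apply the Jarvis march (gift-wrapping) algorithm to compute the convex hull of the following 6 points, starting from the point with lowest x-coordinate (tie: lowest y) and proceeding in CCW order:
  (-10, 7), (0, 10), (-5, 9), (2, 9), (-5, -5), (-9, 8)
Hull (CCW) = [(-10, 7), (-5, -5), (2, 9), (0, 10), (-5, 9), (-9, 8)]

Jarvis march: at each step, from the current hull vertex p, select the next vertex q as the point such that every other point lies strictly to the left of (or on) the directed line p → q. (Equivalently: for every other point r, the cross product (q − p) × (r − p) ≥ 0.)
Starting point (lowest x, tie lowest y): (-10, 7). Wrap until returning to start. Resulting hull: (-10, 7), (-5, -5), (2, 9), (0, 10), (-5, 9), (-9, 8).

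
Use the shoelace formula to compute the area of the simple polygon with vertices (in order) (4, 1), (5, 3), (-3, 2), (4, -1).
Area = 29/2

Shoelace formula: Area = (1/2) |Σ_i (x_i · y_{i+1} − x_{i+1} · y_i)| (indices mod n). Compute each cross term:
  (4)(3) − (5)(1) = 7
  (5)(2) − (-3)(3) = 19
  (-3)(-1) − (4)(2) = -5
  (4)(1) − (4)(-1) = 8
Sum = 29, so (signed) Area = 29/2 = 29/2, |Area| = 29/2.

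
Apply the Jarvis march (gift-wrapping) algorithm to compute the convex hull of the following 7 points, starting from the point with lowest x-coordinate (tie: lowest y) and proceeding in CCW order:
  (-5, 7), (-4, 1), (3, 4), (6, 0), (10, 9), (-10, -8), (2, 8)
Hull (CCW) = [(-10, -8), (6, 0), (10, 9), (2, 8), (-5, 7)]

Jarvis march: at each step, from the current hull vertex p, select the next vertex q as the point such that every other point lies strictly to the left of (or on) the directed line p → q. (Equivalently: for every other point r, the cross product (q − p) × (r − p) ≥ 0.)
Starting point (lowest x, tie lowest y): (-10, -8). Wrap until returning to start. Resulting hull: (-10, -8), (6, 0), (10, 9), (2, 8), (-5, 7).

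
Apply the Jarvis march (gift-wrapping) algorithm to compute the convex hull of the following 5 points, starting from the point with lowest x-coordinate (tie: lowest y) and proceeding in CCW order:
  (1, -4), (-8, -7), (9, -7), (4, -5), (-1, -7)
Hull (CCW) = [(-8, -7), (9, -7), (4, -5), (1, -4)]

Jarvis march: at each step, from the current hull vertex p, select the next vertex q as the point such that every other point lies strictly to the left of (or on) the directed line p → q. (Equivalently: for every other point r, the cross product (q − p) × (r − p) ≥ 0.)
Starting point (lowest x, tie lowest y): (-8, -7). Wrap until returning to start. Resulting hull: (-8, -7), (9, -7), (4, -5), (1, -4).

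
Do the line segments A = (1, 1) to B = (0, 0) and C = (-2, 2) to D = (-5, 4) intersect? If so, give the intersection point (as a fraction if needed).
No (intersection of containing lines falls outside at least one segment)

Parametrize and solve: t = 3/5, s = -4/5. At least one of these is outside [0, 1], so the segments do not intersect.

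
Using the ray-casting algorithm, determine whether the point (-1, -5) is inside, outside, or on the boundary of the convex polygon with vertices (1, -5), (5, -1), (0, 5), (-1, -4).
The point (-1, -5) lies strictly outside the polygon

Cast a horizontal ray to the right from the query point and count how many polygon edges it crosses (each edge strictly once or zero times, handled with the usual half-open convention). 
Parity of crossings → even ⇒ outside.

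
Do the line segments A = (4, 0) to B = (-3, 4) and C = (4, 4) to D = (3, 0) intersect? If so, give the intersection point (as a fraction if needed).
Yes; intersection at (25/8, 1/2) (t = 1/8 on AB, s = 7/8 on CD)

Parametrize AB as A + t(B − A) = (4 + -7 t, 0 + 4 t) and CD as C + s(D − C) = (4 + -1 s, 4 + -4 s). Solve the linear system for (t, s). Determinant = -32 ≠ 0, so a unique intersection of the containing lines exists. Solution: t = 1/8, s = 7/8 — both in [0, 1], so the segments cross. Intersection point: (25/8, 1/2).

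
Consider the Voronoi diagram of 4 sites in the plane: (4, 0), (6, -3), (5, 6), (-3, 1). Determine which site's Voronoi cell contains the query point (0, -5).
Nearest site = (6, -3)

The Voronoi cell of site s contains exactly those query points closer to s than to any other site. Compute squared distances from q = (0, -5) to each site:
  (6 − 0)² + (-3 − -5)² = 40
  (4 − 0)² + (0 − -5)² = 41
  (-3 − 0)² + (1 − -5)² = 45
  (5 − 0)² + (6 − -5)² = 146
Minimum is attained by (6, -3), so q lies in its Voronoi cell.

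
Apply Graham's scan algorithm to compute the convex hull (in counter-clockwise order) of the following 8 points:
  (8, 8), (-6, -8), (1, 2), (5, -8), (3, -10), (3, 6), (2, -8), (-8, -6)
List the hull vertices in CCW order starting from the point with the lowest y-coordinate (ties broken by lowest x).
Hull (CCW) = [(3, -10), (5, -8), (8, 8), (3, 6), (-8, -6), (-6, -8)]

Graham scan procedure:
  1. Find the pivot p₀ = point with lowest y (tie → lowest x): (3, -10).
  2. Sort the remaining points by polar angle around p₀.
  3. Walk through sorted points, maintaining a stack; pop the top while the last three entries make a non-left turn (cross product ≤ 0).
  4. Final stack is the convex hull in CCW order: (3, -10), (5, -8), (8, 8), (3, 6), (-8, -6), (-6, -8).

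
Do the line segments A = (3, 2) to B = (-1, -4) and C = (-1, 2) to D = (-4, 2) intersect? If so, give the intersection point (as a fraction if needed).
No (intersection of containing lines falls outside at least one segment)

Parametrize and solve: t = 0, s = -4/3. At least one of these is outside [0, 1], so the segments do not intersect.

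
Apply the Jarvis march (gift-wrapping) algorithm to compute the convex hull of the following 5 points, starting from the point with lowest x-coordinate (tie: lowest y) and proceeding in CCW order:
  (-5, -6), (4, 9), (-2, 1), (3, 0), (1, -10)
Hull (CCW) = [(-5, -6), (1, -10), (3, 0), (4, 9), (-2, 1)]

Jarvis march: at each step, from the current hull vertex p, select the next vertex q as the point such that every other point lies strictly to the left of (or on) the directed line p → q. (Equivalently: for every other point r, the cross product (q − p) × (r − p) ≥ 0.)
Starting point (lowest x, tie lowest y): (-5, -6). Wrap until returning to start. Resulting hull: (-5, -6), (1, -10), (3, 0), (4, 9), (-2, 1).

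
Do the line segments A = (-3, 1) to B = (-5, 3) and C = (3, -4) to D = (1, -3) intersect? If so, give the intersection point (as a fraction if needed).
No (intersection of containing lines falls outside at least one segment)

Parametrize and solve: t = -2, s = 1. At least one of these is outside [0, 1], so the segments do not intersect.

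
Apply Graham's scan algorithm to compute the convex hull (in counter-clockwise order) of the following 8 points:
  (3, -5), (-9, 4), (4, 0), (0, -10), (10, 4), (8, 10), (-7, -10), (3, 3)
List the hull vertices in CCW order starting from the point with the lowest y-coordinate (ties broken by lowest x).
Hull (CCW) = [(-7, -10), (0, -10), (10, 4), (8, 10), (-9, 4)]

Graham scan procedure:
  1. Find the pivot p₀ = point with lowest y (tie → lowest x): (-7, -10).
  2. Sort the remaining points by polar angle around p₀.
  3. Walk through sorted points, maintaining a stack; pop the top while the last three entries make a non-left turn (cross product ≤ 0).
  4. Final stack is the convex hull in CCW order: (-7, -10), (0, -10), (10, 4), (8, 10), (-9, 4).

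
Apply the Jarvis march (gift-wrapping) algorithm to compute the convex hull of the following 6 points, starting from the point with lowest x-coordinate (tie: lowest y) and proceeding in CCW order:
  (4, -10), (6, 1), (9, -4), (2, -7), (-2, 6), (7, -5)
Hull (CCW) = [(-2, 6), (2, -7), (4, -10), (9, -4), (6, 1)]

Jarvis march: at each step, from the current hull vertex p, select the next vertex q as the point such that every other point lies strictly to the left of (or on) the directed line p → q. (Equivalently: for every other point r, the cross product (q − p) × (r − p) ≥ 0.)
Starting point (lowest x, tie lowest y): (-2, 6). Wrap until returning to start. Resulting hull: (-2, 6), (2, -7), (4, -10), (9, -4), (6, 1).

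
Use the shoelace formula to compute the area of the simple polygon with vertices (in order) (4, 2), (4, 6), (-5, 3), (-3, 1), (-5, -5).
Area = 46

Shoelace formula: Area = (1/2) |Σ_i (x_i · y_{i+1} − x_{i+1} · y_i)| (indices mod n). Compute each cross term:
  (4)(6) − (4)(2) = 16
  (4)(3) − (-5)(6) = 42
  (-5)(1) − (-3)(3) = 4
  (-3)(-5) − (-5)(1) = 20
  (-5)(2) − (4)(-5) = 10
Sum = 92, so (signed) Area = 92/2 = 46, |Area| = 46.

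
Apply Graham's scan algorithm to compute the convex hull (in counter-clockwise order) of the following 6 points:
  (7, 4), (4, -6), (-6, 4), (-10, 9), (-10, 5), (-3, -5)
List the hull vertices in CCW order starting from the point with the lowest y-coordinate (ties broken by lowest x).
Hull (CCW) = [(4, -6), (7, 4), (-10, 9), (-10, 5), (-3, -5)]

Graham scan procedure:
  1. Find the pivot p₀ = point with lowest y (tie → lowest x): (4, -6).
  2. Sort the remaining points by polar angle around p₀.
  3. Walk through sorted points, maintaining a stack; pop the top while the last three entries make a non-left turn (cross product ≤ 0).
  4. Final stack is the convex hull in CCW order: (4, -6), (7, 4), (-10, 9), (-10, 5), (-3, -5).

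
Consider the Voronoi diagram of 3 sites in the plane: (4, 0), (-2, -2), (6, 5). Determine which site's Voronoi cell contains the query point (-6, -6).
Nearest site = (-2, -2)

The Voronoi cell of site s contains exactly those query points closer to s than to any other site. Compute squared distances from q = (-6, -6) to each site:
  (-2 − -6)² + (-2 − -6)² = 32
  (4 − -6)² + (0 − -6)² = 136
  (6 − -6)² + (5 − -6)² = 265
Minimum is attained by (-2, -2), so q lies in its Voronoi cell.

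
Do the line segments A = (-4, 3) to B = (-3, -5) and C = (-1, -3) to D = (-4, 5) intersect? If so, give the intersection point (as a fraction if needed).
No (intersection of containing lines falls outside at least one segment)

Parametrize and solve: t = -3/8, s = 9/8. At least one of these is outside [0, 1], so the segments do not intersect.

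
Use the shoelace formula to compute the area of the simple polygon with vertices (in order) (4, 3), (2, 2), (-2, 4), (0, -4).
Area = 19

Shoelace formula: Area = (1/2) |Σ_i (x_i · y_{i+1} − x_{i+1} · y_i)| (indices mod n). Compute each cross term:
  (4)(2) − (2)(3) = 2
  (2)(4) − (-2)(2) = 12
  (-2)(-4) − (0)(4) = 8
  (0)(3) − (4)(-4) = 16
Sum = 38, so (signed) Area = 38/2 = 19, |Area| = 19.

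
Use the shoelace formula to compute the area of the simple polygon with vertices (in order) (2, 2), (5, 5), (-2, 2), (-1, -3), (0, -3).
Area = 37/2

Shoelace formula: Area = (1/2) |Σ_i (x_i · y_{i+1} − x_{i+1} · y_i)| (indices mod n). Compute each cross term:
  (2)(5) − (5)(2) = 0
  (5)(2) − (-2)(5) = 20
  (-2)(-3) − (-1)(2) = 8
  (-1)(-3) − (0)(-3) = 3
  (0)(2) − (2)(-3) = 6
Sum = 37, so (signed) Area = 37/2 = 37/2, |Area| = 37/2.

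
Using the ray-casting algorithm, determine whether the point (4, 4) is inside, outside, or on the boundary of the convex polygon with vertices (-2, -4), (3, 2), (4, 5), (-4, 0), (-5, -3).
The point (4, 4) lies strictly outside the polygon

Cast a horizontal ray to the right from the query point and count how many polygon edges it crosses (each edge strictly once or zero times, handled with the usual half-open convention). 
Parity of crossings → even ⇒ outside.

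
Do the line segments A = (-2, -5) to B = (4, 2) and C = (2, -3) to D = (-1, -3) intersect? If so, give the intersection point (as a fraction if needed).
Yes; intersection at (-2/7, -3) (t = 2/7 on AB, s = 16/21 on CD)

Parametrize AB as A + t(B − A) = (-2 + 6 t, -5 + 7 t) and CD as C + s(D − C) = (2 + -3 s, -3 + 0 s). Solve the linear system for (t, s). Determinant = -21 ≠ 0, so a unique intersection of the containing lines exists. Solution: t = 2/7, s = 16/21 — both in [0, 1], so the segments cross. Intersection point: (-2/7, -3).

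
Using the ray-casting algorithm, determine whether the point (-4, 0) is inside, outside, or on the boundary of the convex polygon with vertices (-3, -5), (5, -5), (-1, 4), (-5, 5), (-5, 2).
The point (-4, 0) lies strictly inside the polygon

Cast a horizontal ray to the right from the query point and count how many polygon edges it crosses (each edge strictly once or zero times, handled with the usual half-open convention). 
Parity of crossings → odd ⇒ inside.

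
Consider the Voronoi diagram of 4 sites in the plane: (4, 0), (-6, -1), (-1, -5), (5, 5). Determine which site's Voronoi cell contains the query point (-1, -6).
Nearest site = (-1, -5)

The Voronoi cell of site s contains exactly those query points closer to s than to any other site. Compute squared distances from q = (-1, -6) to each site:
  (-1 − -1)² + (-5 − -6)² = 1
  (-6 − -1)² + (-1 − -6)² = 50
  (4 − -1)² + (0 − -6)² = 61
  (5 − -1)² + (5 − -6)² = 157
Minimum is attained by (-1, -5), so q lies in its Voronoi cell.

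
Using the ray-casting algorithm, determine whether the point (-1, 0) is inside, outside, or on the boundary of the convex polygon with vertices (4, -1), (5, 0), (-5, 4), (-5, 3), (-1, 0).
The point (-1, 0) lies on the polygon boundary

Boundary check: the query satisfies the collinearity and bounding-box conditions for some polygon edge, so it lies exactly on the boundary.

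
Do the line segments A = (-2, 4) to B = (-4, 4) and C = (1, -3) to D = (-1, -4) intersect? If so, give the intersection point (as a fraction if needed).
No (intersection of containing lines falls outside at least one segment)

Parametrize and solve: t = -17/2, s = -7. At least one of these is outside [0, 1], so the segments do not intersect.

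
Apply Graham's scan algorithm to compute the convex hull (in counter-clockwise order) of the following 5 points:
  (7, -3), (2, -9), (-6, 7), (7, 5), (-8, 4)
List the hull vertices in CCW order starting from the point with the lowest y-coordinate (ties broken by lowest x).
Hull (CCW) = [(2, -9), (7, -3), (7, 5), (-6, 7), (-8, 4)]

Graham scan procedure:
  1. Find the pivot p₀ = point with lowest y (tie → lowest x): (2, -9).
  2. Sort the remaining points by polar angle around p₀.
  3. Walk through sorted points, maintaining a stack; pop the top while the last three entries make a non-left turn (cross product ≤ 0).
  4. Final stack is the convex hull in CCW order: (2, -9), (7, -3), (7, 5), (-6, 7), (-8, 4).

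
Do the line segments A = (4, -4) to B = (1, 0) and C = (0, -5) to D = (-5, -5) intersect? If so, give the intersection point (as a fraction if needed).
No (intersection of containing lines falls outside at least one segment)

Parametrize and solve: t = -1/4, s = -19/20. At least one of these is outside [0, 1], so the segments do not intersect.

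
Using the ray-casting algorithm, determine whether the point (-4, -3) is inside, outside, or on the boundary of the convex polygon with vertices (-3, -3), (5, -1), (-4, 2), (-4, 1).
The point (-4, -3) lies strictly outside the polygon

Cast a horizontal ray to the right from the query point and count how many polygon edges it crosses (each edge strictly once or zero times, handled with the usual half-open convention). 
Parity of crossings → even ⇒ outside.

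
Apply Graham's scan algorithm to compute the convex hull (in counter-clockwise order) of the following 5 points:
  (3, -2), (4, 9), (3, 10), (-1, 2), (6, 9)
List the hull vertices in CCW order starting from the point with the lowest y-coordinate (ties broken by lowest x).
Hull (CCW) = [(3, -2), (6, 9), (3, 10), (-1, 2)]

Graham scan procedure:
  1. Find the pivot p₀ = point with lowest y (tie → lowest x): (3, -2).
  2. Sort the remaining points by polar angle around p₀.
  3. Walk through sorted points, maintaining a stack; pop the top while the last three entries make a non-left turn (cross product ≤ 0).
  4. Final stack is the convex hull in CCW order: (3, -2), (6, 9), (3, 10), (-1, 2).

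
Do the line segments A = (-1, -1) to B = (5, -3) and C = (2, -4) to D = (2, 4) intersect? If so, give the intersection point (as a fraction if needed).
Yes; intersection at (2, -2) (t = 1/2 on AB, s = 1/4 on CD)

Parametrize AB as A + t(B − A) = (-1 + 6 t, -1 + -2 t) and CD as C + s(D − C) = (2 + 0 s, -4 + 8 s). Solve the linear system for (t, s). Determinant = -48 ≠ 0, so a unique intersection of the containing lines exists. Solution: t = 1/2, s = 1/4 — both in [0, 1], so the segments cross. Intersection point: (2, -2).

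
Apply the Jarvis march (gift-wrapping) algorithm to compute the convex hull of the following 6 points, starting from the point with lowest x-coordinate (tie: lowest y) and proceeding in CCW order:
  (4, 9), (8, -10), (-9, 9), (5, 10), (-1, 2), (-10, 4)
Hull (CCW) = [(-10, 4), (8, -10), (5, 10), (-9, 9)]

Jarvis march: at each step, from the current hull vertex p, select the next vertex q as the point such that every other point lies strictly to the left of (or on) the directed line p → q. (Equivalently: for every other point r, the cross product (q − p) × (r − p) ≥ 0.)
Starting point (lowest x, tie lowest y): (-10, 4). Wrap until returning to start. Resulting hull: (-10, 4), (8, -10), (5, 10), (-9, 9).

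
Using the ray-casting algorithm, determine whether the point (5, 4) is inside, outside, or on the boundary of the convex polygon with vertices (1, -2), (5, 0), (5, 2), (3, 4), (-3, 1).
The point (5, 4) lies strictly outside the polygon

Cast a horizontal ray to the right from the query point and count how many polygon edges it crosses (each edge strictly once or zero times, handled with the usual half-open convention). 
Parity of crossings → even ⇒ outside.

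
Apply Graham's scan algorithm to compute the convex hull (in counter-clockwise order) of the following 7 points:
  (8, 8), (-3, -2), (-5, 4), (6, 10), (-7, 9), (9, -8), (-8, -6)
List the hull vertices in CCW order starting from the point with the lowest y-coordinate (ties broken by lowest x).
Hull (CCW) = [(9, -8), (8, 8), (6, 10), (-7, 9), (-8, -6)]

Graham scan procedure:
  1. Find the pivot p₀ = point with lowest y (tie → lowest x): (9, -8).
  2. Sort the remaining points by polar angle around p₀.
  3. Walk through sorted points, maintaining a stack; pop the top while the last three entries make a non-left turn (cross product ≤ 0).
  4. Final stack is the convex hull in CCW order: (9, -8), (8, 8), (6, 10), (-7, 9), (-8, -6).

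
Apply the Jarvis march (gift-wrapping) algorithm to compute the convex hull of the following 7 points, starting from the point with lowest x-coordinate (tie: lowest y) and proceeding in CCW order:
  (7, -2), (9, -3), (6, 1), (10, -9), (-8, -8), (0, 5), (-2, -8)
Hull (CCW) = [(-8, -8), (10, -9), (9, -3), (6, 1), (0, 5)]

Jarvis march: at each step, from the current hull vertex p, select the next vertex q as the point such that every other point lies strictly to the left of (or on) the directed line p → q. (Equivalently: for every other point r, the cross product (q − p) × (r − p) ≥ 0.)
Starting point (lowest x, tie lowest y): (-8, -8). Wrap until returning to start. Resulting hull: (-8, -8), (10, -9), (9, -3), (6, 1), (0, 5).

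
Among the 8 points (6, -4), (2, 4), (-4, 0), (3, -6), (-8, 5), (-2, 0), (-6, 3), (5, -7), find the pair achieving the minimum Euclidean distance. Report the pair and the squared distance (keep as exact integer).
Pair = ((-4, 0), (-2, 0)); squared distance = 4

Compute all C(8, 2) = 28 pairwise squared distances (x_i − x_j)² + (y_i − y_j)². The minimum is 4, attained by the pair ((-4, 0), (-2, 0)).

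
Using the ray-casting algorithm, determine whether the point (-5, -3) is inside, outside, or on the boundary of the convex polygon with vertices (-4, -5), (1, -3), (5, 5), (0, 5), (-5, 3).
The point (-5, -3) lies strictly outside the polygon

Cast a horizontal ray to the right from the query point and count how many polygon edges it crosses (each edge strictly once or zero times, handled with the usual half-open convention). 
Parity of crossings → even ⇒ outside.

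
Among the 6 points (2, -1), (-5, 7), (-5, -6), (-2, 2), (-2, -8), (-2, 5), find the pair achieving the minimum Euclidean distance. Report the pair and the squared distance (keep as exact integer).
Pair = ((-2, 2), (-2, 5)); squared distance = 9

Compute all C(6, 2) = 15 pairwise squared distances (x_i − x_j)² + (y_i − y_j)². The minimum is 9, attained by the pair ((-2, 2), (-2, 5)).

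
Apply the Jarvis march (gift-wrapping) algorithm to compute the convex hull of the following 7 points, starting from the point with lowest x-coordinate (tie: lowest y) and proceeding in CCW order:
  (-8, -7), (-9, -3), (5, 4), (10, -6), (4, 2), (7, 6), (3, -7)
Hull (CCW) = [(-9, -3), (-8, -7), (3, -7), (10, -6), (7, 6)]

Jarvis march: at each step, from the current hull vertex p, select the next vertex q as the point such that every other point lies strictly to the left of (or on) the directed line p → q. (Equivalently: for every other point r, the cross product (q − p) × (r − p) ≥ 0.)
Starting point (lowest x, tie lowest y): (-9, -3). Wrap until returning to start. Resulting hull: (-9, -3), (-8, -7), (3, -7), (10, -6), (7, 6).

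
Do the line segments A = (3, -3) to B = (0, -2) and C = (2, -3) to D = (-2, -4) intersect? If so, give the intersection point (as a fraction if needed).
No (intersection of containing lines falls outside at least one segment)

Parametrize and solve: t = 1/7, s = -1/7. At least one of these is outside [0, 1], so the segments do not intersect.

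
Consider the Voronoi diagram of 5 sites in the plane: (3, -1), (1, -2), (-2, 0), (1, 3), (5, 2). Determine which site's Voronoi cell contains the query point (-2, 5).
Nearest site = (1, 3)

The Voronoi cell of site s contains exactly those query points closer to s than to any other site. Compute squared distances from q = (-2, 5) to each site:
  (1 − -2)² + (3 − 5)² = 13
  (-2 − -2)² + (0 − 5)² = 25
  (1 − -2)² + (-2 − 5)² = 58
  (5 − -2)² + (2 − 5)² = 58
  (3 − -2)² + (-1 − 5)² = 61
Minimum is attained by (1, 3), so q lies in its Voronoi cell.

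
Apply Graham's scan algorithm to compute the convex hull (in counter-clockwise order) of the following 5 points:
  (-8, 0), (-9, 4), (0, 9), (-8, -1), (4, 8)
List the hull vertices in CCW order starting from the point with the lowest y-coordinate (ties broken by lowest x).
Hull (CCW) = [(-8, -1), (4, 8), (0, 9), (-9, 4)]

Graham scan procedure:
  1. Find the pivot p₀ = point with lowest y (tie → lowest x): (-8, -1).
  2. Sort the remaining points by polar angle around p₀.
  3. Walk through sorted points, maintaining a stack; pop the top while the last three entries make a non-left turn (cross product ≤ 0).
  4. Final stack is the convex hull in CCW order: (-8, -1), (4, 8), (0, 9), (-9, 4).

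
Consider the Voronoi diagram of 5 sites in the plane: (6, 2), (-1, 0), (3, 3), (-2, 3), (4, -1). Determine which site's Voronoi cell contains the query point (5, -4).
Nearest site = (4, -1)

The Voronoi cell of site s contains exactly those query points closer to s than to any other site. Compute squared distances from q = (5, -4) to each site:
  (4 − 5)² + (-1 − -4)² = 10
  (6 − 5)² + (2 − -4)² = 37
  (-1 − 5)² + (0 − -4)² = 52
  (3 − 5)² + (3 − -4)² = 53
  (-2 − 5)² + (3 − -4)² = 98
Minimum is attained by (4, -1), so q lies in its Voronoi cell.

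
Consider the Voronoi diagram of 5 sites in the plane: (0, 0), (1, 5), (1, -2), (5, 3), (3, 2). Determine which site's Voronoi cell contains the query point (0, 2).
Nearest site = (0, 0)

The Voronoi cell of site s contains exactly those query points closer to s than to any other site. Compute squared distances from q = (0, 2) to each site:
  (0 − 0)² + (0 − 2)² = 4
  (3 − 0)² + (2 − 2)² = 9
  (1 − 0)² + (5 − 2)² = 10
  (1 − 0)² + (-2 − 2)² = 17
  (5 − 0)² + (3 − 2)² = 26
Minimum is attained by (0, 0), so q lies in its Voronoi cell.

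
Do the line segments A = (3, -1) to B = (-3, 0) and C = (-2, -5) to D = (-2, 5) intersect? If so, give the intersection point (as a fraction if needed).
Yes; intersection at (-2, -1/6) (t = 5/6 on AB, s = 29/60 on CD)

Parametrize AB as A + t(B − A) = (3 + -6 t, -1 + 1 t) and CD as C + s(D − C) = (-2 + 0 s, -5 + 10 s). Solve the linear system for (t, s). Determinant = 60 ≠ 0, so a unique intersection of the containing lines exists. Solution: t = 5/6, s = 29/60 — both in [0, 1], so the segments cross. Intersection point: (-2, -1/6).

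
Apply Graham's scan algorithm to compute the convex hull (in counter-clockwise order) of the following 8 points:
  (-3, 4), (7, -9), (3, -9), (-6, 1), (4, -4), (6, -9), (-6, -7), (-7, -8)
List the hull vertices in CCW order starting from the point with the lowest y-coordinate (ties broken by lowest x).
Hull (CCW) = [(3, -9), (7, -9), (4, -4), (-3, 4), (-6, 1), (-7, -8)]

Graham scan procedure:
  1. Find the pivot p₀ = point with lowest y (tie → lowest x): (3, -9).
  2. Sort the remaining points by polar angle around p₀.
  3. Walk through sorted points, maintaining a stack; pop the top while the last three entries make a non-left turn (cross product ≤ 0).
  4. Final stack is the convex hull in CCW order: (3, -9), (7, -9), (4, -4), (-3, 4), (-6, 1), (-7, -8).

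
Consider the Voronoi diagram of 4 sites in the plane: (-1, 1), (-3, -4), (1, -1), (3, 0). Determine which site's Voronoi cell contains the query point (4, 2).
Nearest site = (3, 0)

The Voronoi cell of site s contains exactly those query points closer to s than to any other site. Compute squared distances from q = (4, 2) to each site:
  (3 − 4)² + (0 − 2)² = 5
  (1 − 4)² + (-1 − 2)² = 18
  (-1 − 4)² + (1 − 2)² = 26
  (-3 − 4)² + (-4 − 2)² = 85
Minimum is attained by (3, 0), so q lies in its Voronoi cell.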